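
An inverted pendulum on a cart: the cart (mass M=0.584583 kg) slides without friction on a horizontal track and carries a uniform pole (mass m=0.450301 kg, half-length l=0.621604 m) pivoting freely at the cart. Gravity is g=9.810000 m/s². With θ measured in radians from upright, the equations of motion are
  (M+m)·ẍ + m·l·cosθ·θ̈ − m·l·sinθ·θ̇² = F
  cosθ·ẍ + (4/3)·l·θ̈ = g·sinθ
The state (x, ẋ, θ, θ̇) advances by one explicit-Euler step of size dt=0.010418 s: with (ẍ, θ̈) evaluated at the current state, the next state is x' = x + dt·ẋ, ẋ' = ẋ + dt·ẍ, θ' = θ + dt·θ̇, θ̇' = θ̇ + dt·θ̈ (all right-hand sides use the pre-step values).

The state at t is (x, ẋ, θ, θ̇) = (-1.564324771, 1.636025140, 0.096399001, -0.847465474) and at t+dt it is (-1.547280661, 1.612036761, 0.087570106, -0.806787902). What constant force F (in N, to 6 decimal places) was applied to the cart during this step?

ẍ = (ẋ'−ẋ)/dt = (1.612036761−1.636025140)/0.010418 = -2.302590
θ̈ = (θ̇'−θ̇)/dt = (-0.806787902−-0.847465474)/0.010418 = 3.904547
sinθ=0.096250, cosθ=0.995357
F = (M+m)·ẍ + m·l·cosθ·θ̈ − m·l·sinθ·θ̇² = -2.382913 + 1.087843 − 0.019349 = -1.314419

F = -1.314419 N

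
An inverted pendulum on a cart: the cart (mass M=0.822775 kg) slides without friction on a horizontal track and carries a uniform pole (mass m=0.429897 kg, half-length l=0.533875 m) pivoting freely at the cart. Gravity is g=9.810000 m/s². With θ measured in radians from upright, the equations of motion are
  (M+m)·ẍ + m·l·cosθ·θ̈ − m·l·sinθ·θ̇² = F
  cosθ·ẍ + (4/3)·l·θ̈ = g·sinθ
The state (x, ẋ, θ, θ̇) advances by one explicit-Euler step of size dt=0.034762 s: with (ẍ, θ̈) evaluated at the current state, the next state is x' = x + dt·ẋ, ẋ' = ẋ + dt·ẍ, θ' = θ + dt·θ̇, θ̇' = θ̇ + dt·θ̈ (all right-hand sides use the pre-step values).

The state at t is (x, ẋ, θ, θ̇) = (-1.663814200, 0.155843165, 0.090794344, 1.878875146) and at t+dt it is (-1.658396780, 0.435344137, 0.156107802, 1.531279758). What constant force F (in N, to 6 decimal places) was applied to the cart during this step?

ẍ = (ẋ'−ẋ)/dt = (0.435344137−0.155843165)/0.034762 = 8.040417
θ̈ = (θ̇'−θ̇)/dt = (1.531279758−1.878875146)/0.034762 = -9.999292
sinθ=0.090670, cosθ=0.995881
F = (M+m)·ẍ + m·l·cosθ·θ̈ − m·l·sinθ·θ̇² = 10.072005 + -2.285497 − 0.073462 = 7.713046

F = 7.713046 N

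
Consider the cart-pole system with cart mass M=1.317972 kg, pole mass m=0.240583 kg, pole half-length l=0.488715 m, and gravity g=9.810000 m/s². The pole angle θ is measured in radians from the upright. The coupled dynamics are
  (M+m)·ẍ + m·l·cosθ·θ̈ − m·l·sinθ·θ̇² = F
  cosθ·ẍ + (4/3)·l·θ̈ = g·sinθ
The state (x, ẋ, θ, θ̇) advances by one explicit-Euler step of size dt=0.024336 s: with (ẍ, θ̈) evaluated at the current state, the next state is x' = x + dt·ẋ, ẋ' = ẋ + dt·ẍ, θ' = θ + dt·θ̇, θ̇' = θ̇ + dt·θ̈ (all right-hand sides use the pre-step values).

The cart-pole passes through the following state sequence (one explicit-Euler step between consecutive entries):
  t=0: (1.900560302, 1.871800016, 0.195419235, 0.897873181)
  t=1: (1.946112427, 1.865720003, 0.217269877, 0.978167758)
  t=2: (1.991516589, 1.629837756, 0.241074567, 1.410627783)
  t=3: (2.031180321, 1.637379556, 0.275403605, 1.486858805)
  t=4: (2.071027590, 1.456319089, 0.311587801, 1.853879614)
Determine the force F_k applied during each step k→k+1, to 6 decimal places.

F_0 = -0.027239 N
F_1 = -13.090644 N
F_2 = 0.784794 N
F_3 = -9.959979 N

step 0→1:
  ẍ = (ẋ'−ẋ)/dt = (1.865720003−1.871800016)/0.024336 = -0.249836
  θ̈ = (θ̇'−θ̇)/dt = (0.978167758−0.897873181)/0.024336 = 3.299416
  sinθ=0.194178, cosθ=0.980966
  F = (M+m)·ẍ + m·l·cosθ·θ̈ − m·l·sinθ·θ̇² = -0.389383 + 0.380550 − 0.018406 = -0.027239
step 1→2:
  ẍ = (ẋ'−ẋ)/dt = (1.629837756−1.865720003)/0.024336 = -9.692729
  θ̈ = (θ̇'−θ̇)/dt = (1.410627783−0.978167758)/0.024336 = 17.770382
  sinθ=0.215564, cosθ=0.976490
  F = (M+m)·ẍ + m·l·cosθ·θ̈ − m·l·sinθ·θ̇² = -15.106651 + 2.040258 − 0.024251 = -13.090644
step 2→3:
  ẍ = (ẋ'−ẋ)/dt = (1.637379556−1.629837756)/0.024336 = 0.309903
  θ̈ = (θ̇'−θ̇)/dt = (1.486858805−1.410627783)/0.024336 = 3.132438
  sinθ=0.238746, cosθ=0.971082
  F = (M+m)·ẍ + m·l·cosθ·θ̈ − m·l·sinθ·θ̇² = 0.483001 + 0.357651 − 0.055858 = 0.784794
step 3→4:
  ẍ = (ẋ'−ẋ)/dt = (1.456319089−1.637379556)/0.024336 = -7.440026
  θ̈ = (θ̇'−θ̇)/dt = (1.853879614−1.486858805)/0.024336 = 15.081394
  sinθ=0.271935, cosθ=0.962316
  F = (M+m)·ẍ + m·l·cosθ·θ̈ − m·l·sinθ·θ̇² = -11.595689 + 1.706395 − 0.070685 = -9.959979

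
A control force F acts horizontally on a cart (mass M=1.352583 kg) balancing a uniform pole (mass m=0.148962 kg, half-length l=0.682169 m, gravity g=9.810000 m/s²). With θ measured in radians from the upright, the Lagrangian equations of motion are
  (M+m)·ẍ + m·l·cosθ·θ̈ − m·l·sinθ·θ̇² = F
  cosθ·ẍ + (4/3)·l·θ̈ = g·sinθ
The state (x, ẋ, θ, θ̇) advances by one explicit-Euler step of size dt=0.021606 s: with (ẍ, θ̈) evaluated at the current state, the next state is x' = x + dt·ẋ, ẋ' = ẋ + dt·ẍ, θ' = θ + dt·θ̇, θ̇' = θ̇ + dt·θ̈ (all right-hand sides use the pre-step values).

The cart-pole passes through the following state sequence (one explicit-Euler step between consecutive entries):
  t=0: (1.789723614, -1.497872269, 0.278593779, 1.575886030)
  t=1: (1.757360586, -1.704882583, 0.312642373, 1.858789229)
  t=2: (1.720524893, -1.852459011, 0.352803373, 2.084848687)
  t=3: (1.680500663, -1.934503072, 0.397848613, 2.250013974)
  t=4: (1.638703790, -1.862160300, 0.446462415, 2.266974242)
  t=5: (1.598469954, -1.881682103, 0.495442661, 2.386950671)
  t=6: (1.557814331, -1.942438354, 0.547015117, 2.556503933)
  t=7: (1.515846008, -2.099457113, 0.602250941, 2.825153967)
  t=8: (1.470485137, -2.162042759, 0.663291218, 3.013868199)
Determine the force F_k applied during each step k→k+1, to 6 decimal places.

F_0 = -13.176679 N
F_1 = -9.352396 N
F_2 = -5.125446 N
F_3 = 4.901805 N
F_4 = -1.073224 N
F_5 = -3.796054 N
F_6 = -10.178584 N
F_7 = -4.077552 N

step 0→1:
  ẍ = (ẋ'−ẋ)/dt = (-1.704882583−-1.497872269)/0.021606 = -9.581149
  θ̈ = (θ̇'−θ̇)/dt = (1.858789229−1.575886030)/0.021606 = 13.093733
  sinθ=0.275004, cosθ=0.961443
  F = (M+m)·ẍ + m·l·cosθ·θ̈ − m·l·sinθ·θ̇² = -14.386527 + 1.279247 − 0.069399 = -13.176679
step 1→2:
  ẍ = (ẋ'−ẋ)/dt = (-1.852459011−-1.704882583)/0.021606 = -6.830345
  θ̈ = (θ̇'−θ̇)/dt = (2.084848687−1.858789229)/0.021606 = 10.462809
  sinθ=0.307574, cosθ=0.951524
  F = (M+m)·ẍ + m·l·cosθ·θ̈ − m·l·sinθ·θ̇² = -10.256070 + 1.011662 − 0.107988 = -9.352396
step 2→3:
  ẍ = (ẋ'−ẋ)/dt = (-1.934503072−-1.852459011)/0.021606 = -3.797281
  θ̈ = (θ̇'−θ̇)/dt = (2.250013974−2.084848687)/0.021606 = 7.644418
  sinθ=0.345530, cosθ=0.938408
  F = (M+m)·ẍ + m·l·cosθ·θ̈ − m·l·sinθ·θ̇² = -5.701789 + 0.728960 − 0.152617 = -5.125446
step 3→4:
  ẍ = (ẋ'−ẋ)/dt = (-1.862160300−-1.934503072)/0.021606 = 3.348272
  θ̈ = (θ̇'−θ̇)/dt = (2.266974242−2.250013974)/0.021606 = 0.784980
  sinθ=0.387436, cosθ=0.921897
  F = (M+m)·ẍ + m·l·cosθ·θ̈ − m·l·sinθ·θ̇² = 5.027582 + 0.073537 − 0.199314 = 4.901805
step 4→5:
  ẍ = (ẋ'−ẋ)/dt = (-1.881682103−-1.862160300)/0.021606 = -0.903536
  θ̈ = (θ̇'−θ̇)/dt = (2.386950671−2.266974242)/0.021606 = 5.552922
  sinθ=0.431777, cosθ=0.901980
  F = (M+m)·ẍ + m·l·cosθ·θ̈ − m·l·sinθ·θ̇² = -1.356700 + 0.508963 − 0.225487 = -1.073224
step 5→6:
  ẍ = (ẋ'−ẋ)/dt = (-1.942438354−-1.881682103)/0.021606 = -2.812008
  θ̈ = (θ̇'−θ̇)/dt = (2.556503933−2.386950671)/0.021606 = 7.847508
  sinθ=0.475421, cosθ=0.879758
  F = (M+m)·ẍ + m·l·cosθ·θ̈ − m·l·sinθ·θ̇² = -4.222357 + 0.701556 − 0.275253 = -3.796054
step 6→7:
  ẍ = (ẋ'−ẋ)/dt = (-2.099457113−-1.942438354)/0.021606 = -7.267368
  θ̈ = (θ̇'−θ̇)/dt = (2.825153967−2.556503933)/0.021606 = 12.434048
  sinθ=0.520140, cosθ=0.854081
  F = (M+m)·ẍ + m·l·cosθ·θ̈ − m·l·sinθ·θ̇² = -10.912280 + 1.079143 − 0.345447 = -10.178584
step 7→8:
  ẍ = (ẋ'−ẋ)/dt = (-2.162042759−-2.099457113)/0.021606 = -2.896679
  θ̈ = (θ̇'−θ̇)/dt = (3.013868199−2.825153967)/0.021606 = 8.734344
  sinθ=0.566499, cosθ=0.824063
  F = (M+m)·ẍ + m·l·cosθ·θ̈ − m·l·sinθ·θ̇² = -4.349494 + 0.731405 − 0.459463 = -4.077552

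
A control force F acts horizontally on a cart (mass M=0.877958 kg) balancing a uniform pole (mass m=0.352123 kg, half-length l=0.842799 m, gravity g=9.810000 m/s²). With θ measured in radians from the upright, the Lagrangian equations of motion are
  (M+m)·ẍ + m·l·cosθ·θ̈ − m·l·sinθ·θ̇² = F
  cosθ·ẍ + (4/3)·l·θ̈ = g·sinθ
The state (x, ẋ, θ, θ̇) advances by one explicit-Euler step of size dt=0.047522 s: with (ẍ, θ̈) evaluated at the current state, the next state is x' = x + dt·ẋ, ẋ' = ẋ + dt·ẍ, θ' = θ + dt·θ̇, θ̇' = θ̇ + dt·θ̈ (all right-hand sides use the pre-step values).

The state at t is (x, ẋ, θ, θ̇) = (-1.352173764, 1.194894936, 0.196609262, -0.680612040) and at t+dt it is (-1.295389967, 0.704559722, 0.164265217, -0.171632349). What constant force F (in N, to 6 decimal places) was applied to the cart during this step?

ẍ = (ẋ'−ẋ)/dt = (0.704559722−1.194894936)/0.047522 = -10.318068
θ̈ = (θ̇'−θ̇)/dt = (-0.171632349−-0.680612040)/0.047522 = 10.710401
sinθ=0.195345, cosθ=0.980735
F = (M+m)·ẍ + m·l·cosθ·θ̈ − m·l·sinθ·θ̇² = -12.692059 + 3.117279 − 0.026855 = -9.601635

F = -9.601635 N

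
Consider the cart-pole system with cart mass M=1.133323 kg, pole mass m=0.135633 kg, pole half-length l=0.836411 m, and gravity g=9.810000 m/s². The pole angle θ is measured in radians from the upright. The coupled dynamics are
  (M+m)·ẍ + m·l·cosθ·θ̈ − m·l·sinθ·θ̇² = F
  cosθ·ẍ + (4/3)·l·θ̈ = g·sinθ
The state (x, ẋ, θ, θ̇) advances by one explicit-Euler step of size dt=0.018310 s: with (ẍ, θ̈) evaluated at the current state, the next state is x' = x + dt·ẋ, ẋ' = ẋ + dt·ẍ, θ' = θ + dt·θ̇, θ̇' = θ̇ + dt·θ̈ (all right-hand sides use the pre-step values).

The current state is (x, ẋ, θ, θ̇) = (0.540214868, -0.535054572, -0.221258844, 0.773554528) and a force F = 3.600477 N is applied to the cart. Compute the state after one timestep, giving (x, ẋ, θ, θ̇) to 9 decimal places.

(0.530418019, -0.475706129, -0.207095061, 0.686287990)

sinθ=-0.219457952, cosθ=0.975621959
temp = (F + m·l·θ̇²·sinθ)/(M+m) = (3.600477 + -0.014897668)/1.268956 = 2.825613600
θ̈ = (g·sinθ − cosθ·temp)/(l·(4/3 − m·cos²θ/(M+m))) = -4.766058874
ẍ = temp − m·l·θ̈·cosθ/(M+m) = 3.241313108
Euler: x'=0.540214868+0.018310·-0.535054572=0.530418019, ẋ'=-0.535054572+0.018310·3.241313108=-0.475706129
       θ'=-0.221258844+0.018310·0.773554528=-0.207095061, θ̇'=0.773554528+0.018310·-4.766058874=0.686287990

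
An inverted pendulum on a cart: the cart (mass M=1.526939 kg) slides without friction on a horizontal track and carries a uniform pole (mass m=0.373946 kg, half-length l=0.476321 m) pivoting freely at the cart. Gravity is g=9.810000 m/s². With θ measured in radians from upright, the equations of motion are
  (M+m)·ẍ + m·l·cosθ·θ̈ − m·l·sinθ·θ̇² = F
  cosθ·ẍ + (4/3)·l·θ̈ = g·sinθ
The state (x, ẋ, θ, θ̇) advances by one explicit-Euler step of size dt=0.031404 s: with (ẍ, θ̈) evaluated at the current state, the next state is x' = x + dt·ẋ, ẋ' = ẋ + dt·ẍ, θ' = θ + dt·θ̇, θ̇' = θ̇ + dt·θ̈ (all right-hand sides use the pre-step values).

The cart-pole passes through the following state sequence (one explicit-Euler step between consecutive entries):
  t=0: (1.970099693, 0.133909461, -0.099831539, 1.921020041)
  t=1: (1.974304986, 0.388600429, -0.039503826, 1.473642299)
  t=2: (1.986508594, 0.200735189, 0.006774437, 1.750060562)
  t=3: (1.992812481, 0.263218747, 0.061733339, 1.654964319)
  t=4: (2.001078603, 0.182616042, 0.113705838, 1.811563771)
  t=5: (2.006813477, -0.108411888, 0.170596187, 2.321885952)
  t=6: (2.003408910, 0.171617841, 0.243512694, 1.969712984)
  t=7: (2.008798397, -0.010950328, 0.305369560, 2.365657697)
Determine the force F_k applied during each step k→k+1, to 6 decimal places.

step 0→1:
  ẍ = (ẋ'−ẋ)/dt = (0.388600429−0.133909461)/0.031404 = 8.110144
  θ̈ = (θ̇'−θ̇)/dt = (1.473642299−1.921020041)/0.031404 = -14.245884
  sinθ=-0.099666, cosθ=0.995021
  F = (M+m)·ẍ + m·l·cosθ·θ̈ − m·l·sinθ·θ̇² = 15.416451 + -2.524819 − -0.065512 = 12.957144
step 1→2:
  ẍ = (ẋ'−ẋ)/dt = (0.200735189−0.388600429)/0.031404 = -5.982207
  θ̈ = (θ̇'−θ̇)/dt = (1.750060562−1.473642299)/0.031404 = 8.802008
  sinθ=-0.039494, cosθ=0.999220
  F = (M+m)·ẍ + m·l·cosθ·θ̈ − m·l·sinθ·θ̇² = -11.371488 + 1.566576 − -0.015276 = -9.789636
step 2→3:
  ẍ = (ẋ'−ẋ)/dt = (0.263218747−0.200735189)/0.031404 = 1.989669
  θ̈ = (θ̇'−θ̇)/dt = (1.654964319−1.750060562)/0.031404 = -3.028157
  sinθ=0.006774, cosθ=0.999977
  F = (M+m)·ẍ + m·l·cosθ·θ̈ − m·l·sinθ·θ̇² = 3.782132 + -0.539358 − 0.003696 = 3.239078
step 3→4:
  ẍ = (ẋ'−ẋ)/dt = (0.182616042−0.263218747)/0.031404 = -2.566638
  θ̈ = (θ̇'−θ̇)/dt = (1.811563771−1.654964319)/0.031404 = 4.986608
  sinθ=0.061694, cosθ=0.998095
  F = (M+m)·ẍ + m·l·cosθ·θ̈ − m·l·sinθ·θ̇² = -4.878884 + 0.886514 − 0.030097 = -4.022467
step 4→5:
  ẍ = (ẋ'−ẋ)/dt = (-0.108411888−0.182616042)/0.031404 = -9.267225
  θ̈ = (θ̇'−θ̇)/dt = (2.321885952−1.811563771)/0.031404 = 16.250229
  sinθ=0.113461, cosθ=0.993542
  F = (M+m)·ẍ + m·l·cosθ·θ̈ − m·l·sinθ·θ̇² = -17.615929 + 2.875772 − 0.066323 = -14.806479
step 5→6:
  ẍ = (ẋ'−ẋ)/dt = (0.171617841−-0.108411888)/0.031404 = 8.917008
  θ̈ = (θ̇'−θ̇)/dt = (1.969712984−2.321885952)/0.031404 = -11.214271
  sinθ=0.169770, cosθ=0.985484
  F = (M+m)·ẍ + m·l·cosθ·θ̈ − m·l·sinθ·θ̇² = 16.950207 + -1.968471 − 0.163024 = 14.818712
step 6→7:
  ẍ = (ẋ'−ẋ)/dt = (-0.010950328−0.171617841)/0.031404 = -5.813532
  θ̈ = (θ̇'−θ̇)/dt = (2.365657697−1.969712984)/0.031404 = 12.608098
  sinθ=0.241113, cosθ=0.970497
  F = (M+m)·ẍ + m·l·cosθ·θ̈ − m·l·sinθ·θ̇² = -11.050856 + 2.179478 − 0.166623 = -9.038002

F_0 = 12.957144 N
F_1 = -9.789636 N
F_2 = 3.239078 N
F_3 = -4.022467 N
F_4 = -14.806479 N
F_5 = 14.818712 N
F_6 = -9.038002 N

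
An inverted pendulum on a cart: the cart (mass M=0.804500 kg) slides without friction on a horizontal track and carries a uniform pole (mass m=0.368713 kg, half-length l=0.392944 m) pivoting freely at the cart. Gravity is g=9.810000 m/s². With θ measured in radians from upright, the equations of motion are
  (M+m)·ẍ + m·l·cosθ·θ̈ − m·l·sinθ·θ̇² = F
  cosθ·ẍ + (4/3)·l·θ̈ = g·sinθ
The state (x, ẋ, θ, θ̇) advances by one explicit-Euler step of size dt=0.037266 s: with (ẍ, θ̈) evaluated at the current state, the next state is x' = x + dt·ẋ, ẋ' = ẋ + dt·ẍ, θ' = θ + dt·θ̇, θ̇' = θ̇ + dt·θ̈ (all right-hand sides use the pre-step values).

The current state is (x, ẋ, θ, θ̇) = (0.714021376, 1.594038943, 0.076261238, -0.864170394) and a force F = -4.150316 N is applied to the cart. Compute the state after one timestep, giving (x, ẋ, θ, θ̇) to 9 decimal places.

sinθ=0.076187340, cosθ=0.997093521
temp = (F + m·l·θ̇²·sinθ)/(M+m) = (-4.150316 + 0.008243292)/1.173213 = -3.530537684
θ̈ = (g·sinθ − cosθ·temp)/(l·(4/3 − m·cos²θ/(M+m))) = 10.638620990
ẍ = temp − m·l·θ̈·cosθ/(M+m) = -4.840514099
Euler: x'=0.714021376+0.037266·1.594038943=0.773424831, ẋ'=1.594038943+0.037266·-4.840514099=1.413652345
       θ'=0.076261238+0.037266·-0.864170394=0.044057064, θ̇'=-0.864170394+0.037266·10.638620990=-0.467711544

(0.773424831, 1.413652345, 0.044057064, -0.467711544)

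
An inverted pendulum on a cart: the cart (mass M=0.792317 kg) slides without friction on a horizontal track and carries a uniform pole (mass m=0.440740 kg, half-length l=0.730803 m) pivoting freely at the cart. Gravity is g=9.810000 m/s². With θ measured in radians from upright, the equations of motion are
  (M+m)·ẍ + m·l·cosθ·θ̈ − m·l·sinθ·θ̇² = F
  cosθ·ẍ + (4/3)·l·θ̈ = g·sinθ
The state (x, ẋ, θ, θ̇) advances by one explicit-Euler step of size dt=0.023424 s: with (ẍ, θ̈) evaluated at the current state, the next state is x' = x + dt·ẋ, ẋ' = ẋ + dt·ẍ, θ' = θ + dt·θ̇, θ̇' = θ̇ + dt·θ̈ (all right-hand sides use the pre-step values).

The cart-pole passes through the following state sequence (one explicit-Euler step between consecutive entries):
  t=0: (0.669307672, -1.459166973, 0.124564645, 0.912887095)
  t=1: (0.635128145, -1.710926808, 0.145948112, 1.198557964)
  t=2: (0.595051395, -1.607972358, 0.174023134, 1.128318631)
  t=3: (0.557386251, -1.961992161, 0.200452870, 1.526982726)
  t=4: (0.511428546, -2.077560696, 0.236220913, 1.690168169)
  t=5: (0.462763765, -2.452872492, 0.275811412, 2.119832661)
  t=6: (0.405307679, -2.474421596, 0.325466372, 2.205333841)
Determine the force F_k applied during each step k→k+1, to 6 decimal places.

F_0 = -9.388466 N
F_1 = 4.396744 N
F_2 = -13.307795 N
F_3 = -4.034185 N
F_4 = -14.227958 N
F_5 = -0.397269 N

step 0→1:
  ẍ = (ẋ'−ẋ)/dt = (-1.710926808−-1.459166973)/0.023424 = -10.747944
  θ̈ = (θ̇'−θ̇)/dt = (1.198557964−0.912887095)/0.023424 = 12.195648
  sinθ=0.124243, cosθ=0.992252
  F = (M+m)·ẍ + m·l·cosθ·θ̈ − m·l·sinθ·θ̇² = -13.252827 + 3.897711 − 0.033349 = -9.388466
step 1→2:
  ẍ = (ẋ'−ẋ)/dt = (-1.607972358−-1.710926808)/0.023424 = 4.395255
  θ̈ = (θ̇'−θ̇)/dt = (1.128318631−1.198557964)/0.023424 = -2.998605
  sinθ=0.145431, cosθ=0.989368
  F = (M+m)·ẍ + m·l·cosθ·θ̈ − m·l·sinθ·θ̇² = 5.419600 + -0.955565 − 0.067291 = 4.396744
step 2→3:
  ẍ = (ẋ'−ẋ)/dt = (-1.961992161−-1.607972358)/0.023424 = -15.113550
  θ̈ = (θ̇'−θ̇)/dt = (1.526982726−1.128318631)/0.023424 = 17.019471
  sinθ=0.173146, cosθ=0.984896
  F = (M+m)·ẍ + m·l·cosθ·θ̈ − m·l·sinθ·θ̇² = -18.635869 + 5.399074 − 0.071000 = -13.307795
step 3→4:
  ẍ = (ẋ'−ẋ)/dt = (-2.077560696−-1.961992161)/0.023424 = -4.933766
  θ̈ = (θ̇'−θ̇)/dt = (1.690168169−1.526982726)/0.023424 = 6.966592
  sinθ=0.199113, cosθ=0.979977
  F = (M+m)·ẍ + m·l·cosθ·θ̈ − m·l·sinθ·θ̇² = -6.083615 + 2.198967 − 0.149538 = -4.034185
step 4→5:
  ẍ = (ẋ'−ẋ)/dt = (-2.452872492−-2.077560696)/0.023424 = -16.022532
  θ̈ = (θ̇'−θ̇)/dt = (2.119832661−1.690168169)/0.023424 = 18.342917
  sinθ=0.234030, cosθ=0.972229
  F = (M+m)·ẍ + m·l·cosθ·θ̈ − m·l·sinθ·θ̇² = -19.756696 + 5.744073 − 0.215335 = -14.227958
step 5→6:
  ẍ = (ẋ'−ẋ)/dt = (-2.474421596−-2.452872492)/0.023424 = -0.919958
  θ̈ = (θ̇'−θ̇)/dt = (2.205333841−2.119832661)/0.023424 = 3.650153
  sinθ=0.272328, cosθ=0.962205
  F = (M+m)·ẍ + m·l·cosθ·θ̈ − m·l·sinθ·θ̇² = -1.134361 + 1.131257 − 0.394165 = -0.397269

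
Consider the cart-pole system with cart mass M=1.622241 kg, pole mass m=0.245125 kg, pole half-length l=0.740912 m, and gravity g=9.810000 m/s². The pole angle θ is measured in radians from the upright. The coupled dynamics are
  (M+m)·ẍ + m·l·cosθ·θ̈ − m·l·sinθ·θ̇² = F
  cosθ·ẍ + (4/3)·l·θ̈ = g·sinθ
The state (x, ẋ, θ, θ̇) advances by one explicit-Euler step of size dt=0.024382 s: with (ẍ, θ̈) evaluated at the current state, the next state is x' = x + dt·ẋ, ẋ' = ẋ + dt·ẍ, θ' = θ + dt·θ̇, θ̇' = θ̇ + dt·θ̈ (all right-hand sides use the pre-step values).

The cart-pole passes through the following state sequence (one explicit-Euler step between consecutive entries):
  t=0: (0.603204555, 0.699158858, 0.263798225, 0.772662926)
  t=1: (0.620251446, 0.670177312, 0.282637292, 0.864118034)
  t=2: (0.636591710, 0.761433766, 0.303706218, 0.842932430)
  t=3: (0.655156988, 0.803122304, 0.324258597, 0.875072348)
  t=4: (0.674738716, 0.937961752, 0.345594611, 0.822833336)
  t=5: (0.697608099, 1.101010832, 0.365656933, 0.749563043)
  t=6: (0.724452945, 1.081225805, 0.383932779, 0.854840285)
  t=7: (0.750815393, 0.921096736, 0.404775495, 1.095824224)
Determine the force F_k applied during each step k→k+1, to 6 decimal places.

F_0 = -1.590245 N
F_1 = 6.799773 N
F_2 = 3.382692 N
F_3 = 9.913921 N
F_4 = 11.932426 N
F_5 = -0.819436 N
F_6 = -10.649305 N

step 0→1:
  ẍ = (ẋ'−ẋ)/dt = (0.670177312−0.699158858)/0.024382 = -1.188645
  θ̈ = (θ̇'−θ̇)/dt = (0.864118034−0.772662926)/0.024382 = 3.750927
  sinθ=0.260749, cosθ=0.965407
  F = (M+m)·ẍ + m·l·cosθ·θ̈ − m·l·sinθ·θ̇² = -2.219636 + 0.657663 − 0.028272 = -1.590245
step 1→2:
  ẍ = (ẋ'−ẋ)/dt = (0.761433766−0.670177312)/0.024382 = 3.742780
  θ̈ = (θ̇'−θ̇)/dt = (0.842932430−0.864118034)/0.024382 = -0.868903
  sinθ=0.278889, cosθ=0.960323
  F = (M+m)·ẍ + m·l·cosθ·θ̈ − m·l·sinθ·θ̇² = 6.989139 + -0.151546 − 0.037821 = 6.799773
step 2→3:
  ẍ = (ẋ'−ẋ)/dt = (0.803122304−0.761433766)/0.024382 = 1.709808
  θ̈ = (θ̇'−θ̇)/dt = (0.875072348−0.842932430)/0.024382 = 1.318182
  sinθ=0.299059, cosθ=0.954235
  F = (M+m)·ẍ + m·l·cosθ·θ̈ − m·l·sinθ·θ̇² = 3.192837 + 0.228447 − 0.038592 = 3.382692
step 3→4:
  ẍ = (ẋ'−ẋ)/dt = (0.937961752−0.803122304)/0.024382 = 5.530287
  θ̈ = (θ̇'−θ̇)/dt = (0.822833336−0.875072348)/0.024382 = -2.142524
  sinθ=0.318606, cosθ=0.947887
  F = (M+m)·ẍ + m·l·cosθ·θ̈ − m·l·sinθ·θ̇² = 10.327069 + -0.368839 − 0.044309 = 9.913921
step 4→5:
  ẍ = (ẋ'−ẋ)/dt = (1.101010832−0.937961752)/0.024382 = 6.687273
  θ̈ = (θ̇'−θ̇)/dt = (0.749563043−0.822833336)/0.024382 = -3.005098
  sinθ=0.338756, cosθ=0.940874
  F = (M+m)·ẍ + m·l·cosθ·θ̈ − m·l·sinθ·θ̇² = 12.487585 + -0.513505 − 0.041655 = 11.932426
step 5→6:
  ẍ = (ẋ'−ẋ)/dt = (1.081225805−1.101010832)/0.024382 = -0.811460
  θ̈ = (θ̇'−θ̇)/dt = (0.854840285−0.749563043)/0.024382 = 4.317826
  sinθ=0.357563, cosθ=0.933889
  F = (M+m)·ẍ + m·l·cosθ·θ̈ − m·l·sinθ·θ̇² = -1.515294 + 0.732343 − 0.036486 = -0.819436
step 6→7:
  ẍ = (ẋ'−ẋ)/dt = (0.921096736−1.081225805)/0.024382 = -6.567512
  θ̈ = (θ̇'−θ̇)/dt = (1.095824224−0.854840285)/0.024382 = 9.883682
  sinθ=0.374570, cosθ=0.927199
  F = (M+m)·ẍ + m·l·cosθ·θ̈ − m·l·sinθ·θ̇² = -12.263948 + 1.664354 − 0.049712 = -10.649305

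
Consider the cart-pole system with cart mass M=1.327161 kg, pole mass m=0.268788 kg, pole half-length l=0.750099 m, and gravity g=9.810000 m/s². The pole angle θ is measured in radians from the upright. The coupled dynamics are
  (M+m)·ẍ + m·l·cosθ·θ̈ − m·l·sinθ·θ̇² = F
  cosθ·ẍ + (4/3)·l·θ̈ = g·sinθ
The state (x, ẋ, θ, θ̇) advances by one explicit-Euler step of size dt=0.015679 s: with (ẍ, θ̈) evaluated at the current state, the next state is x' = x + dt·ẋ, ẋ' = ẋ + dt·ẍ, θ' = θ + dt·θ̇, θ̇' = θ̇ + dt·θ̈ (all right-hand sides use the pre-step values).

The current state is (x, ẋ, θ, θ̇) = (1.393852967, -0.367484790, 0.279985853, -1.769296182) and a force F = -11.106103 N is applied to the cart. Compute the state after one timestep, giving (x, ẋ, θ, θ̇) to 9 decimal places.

(1.388091173, -0.494906330, 0.252245058, -1.604353848)

sinθ=0.276342052, cosθ=0.961059348
temp = (F + m·l·θ̇²·sinθ)/(M+m) = (-11.106103 + 0.174412064)/1.595949 = -6.849649291
θ̈ = (g·sinθ − cosθ·temp)/(l·(4/3 − m·cos²θ/(M+m))) = 10.519952440
ẍ = temp − m·l·θ̈·cosθ/(M+m) = -8.126892014
Euler: x'=1.393852967+0.015679·-0.367484790=1.388091173, ẋ'=-0.367484790+0.015679·-8.126892014=-0.494906330
       θ'=0.279985853+0.015679·-1.769296182=0.252245058, θ̇'=-1.769296182+0.015679·10.519952440=-1.604353848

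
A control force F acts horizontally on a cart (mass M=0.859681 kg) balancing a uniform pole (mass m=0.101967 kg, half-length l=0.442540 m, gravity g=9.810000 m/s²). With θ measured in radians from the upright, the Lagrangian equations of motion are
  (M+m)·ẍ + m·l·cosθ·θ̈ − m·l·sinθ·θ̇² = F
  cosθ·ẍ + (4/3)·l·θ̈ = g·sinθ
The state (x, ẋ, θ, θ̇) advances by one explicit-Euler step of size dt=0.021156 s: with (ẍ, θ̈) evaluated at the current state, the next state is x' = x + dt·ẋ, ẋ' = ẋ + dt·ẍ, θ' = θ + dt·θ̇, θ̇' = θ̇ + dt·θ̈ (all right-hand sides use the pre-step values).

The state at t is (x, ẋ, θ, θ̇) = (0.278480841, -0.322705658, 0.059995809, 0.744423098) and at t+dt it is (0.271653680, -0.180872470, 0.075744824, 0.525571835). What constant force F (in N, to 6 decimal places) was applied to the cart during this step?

F = 5.979585 N

ẍ = (ẋ'−ẋ)/dt = (-0.180872470−-0.322705658)/0.021156 = 6.704159
θ̈ = (θ̇'−θ̇)/dt = (0.525571835−0.744423098)/0.021156 = -10.344643
sinθ=0.059960, cosθ=0.998201
F = (M+m)·ẍ + m·l·cosθ·θ̈ − m·l·sinθ·θ̇² = 6.447041 + -0.465957 − 0.001499 = 5.979585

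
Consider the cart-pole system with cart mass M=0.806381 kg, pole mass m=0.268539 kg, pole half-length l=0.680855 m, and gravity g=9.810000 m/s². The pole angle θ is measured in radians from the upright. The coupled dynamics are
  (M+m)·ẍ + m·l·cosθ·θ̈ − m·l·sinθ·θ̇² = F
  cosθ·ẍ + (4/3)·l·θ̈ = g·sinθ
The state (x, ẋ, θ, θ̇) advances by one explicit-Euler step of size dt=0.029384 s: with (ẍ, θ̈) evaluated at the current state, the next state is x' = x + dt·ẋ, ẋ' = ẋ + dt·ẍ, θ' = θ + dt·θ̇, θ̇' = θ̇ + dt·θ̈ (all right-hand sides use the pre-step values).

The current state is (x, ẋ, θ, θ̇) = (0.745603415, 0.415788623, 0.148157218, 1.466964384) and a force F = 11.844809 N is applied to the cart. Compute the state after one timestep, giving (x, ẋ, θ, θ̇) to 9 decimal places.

(0.757820948, 0.804530702, 0.191262499, 1.090307056)

sinθ=0.147615790, cosθ=0.989044781
temp = (F + m·l·θ̇²·sinθ)/(M+m) = (11.844809 + 0.058080982)/1.074920 = 11.073279856
θ̈ = (g·sinθ − cosθ·temp)/(l·(4/3 − m·cos²θ/(M+m))) = -12.818449781
ẍ = temp − m·l·θ̈·cosθ/(M+m) = 13.229719547
Euler: x'=0.745603415+0.029384·0.415788623=0.757820948, ẋ'=0.415788623+0.029384·13.229719547=0.804530702
       θ'=0.148157218+0.029384·1.466964384=0.191262499, θ̇'=1.466964384+0.029384·-12.818449781=1.090307056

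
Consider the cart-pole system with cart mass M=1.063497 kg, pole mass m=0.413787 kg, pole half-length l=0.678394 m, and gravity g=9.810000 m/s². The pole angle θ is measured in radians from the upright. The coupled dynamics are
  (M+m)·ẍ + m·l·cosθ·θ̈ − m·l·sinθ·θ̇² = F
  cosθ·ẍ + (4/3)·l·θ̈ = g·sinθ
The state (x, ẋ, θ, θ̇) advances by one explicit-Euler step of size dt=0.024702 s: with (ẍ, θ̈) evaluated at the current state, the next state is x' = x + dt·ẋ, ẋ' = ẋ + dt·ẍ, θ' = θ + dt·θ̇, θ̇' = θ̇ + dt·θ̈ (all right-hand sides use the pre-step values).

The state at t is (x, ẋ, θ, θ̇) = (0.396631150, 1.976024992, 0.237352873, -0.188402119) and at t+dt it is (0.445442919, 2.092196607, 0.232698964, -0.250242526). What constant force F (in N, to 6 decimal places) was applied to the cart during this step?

ẍ = (ẋ'−ẋ)/dt = (2.092196607−1.976024992)/0.024702 = 4.702923
θ̈ = (θ̇'−θ̇)/dt = (-0.250242526−-0.188402119)/0.024702 = -2.503458
sinθ=0.235131, cosθ=0.971964
F = (M+m)·ẍ + m·l·cosθ·θ̈ − m·l·sinθ·θ̇² = 6.947554 + -0.683045 − 0.002343 = 6.262166

F = 6.262166 N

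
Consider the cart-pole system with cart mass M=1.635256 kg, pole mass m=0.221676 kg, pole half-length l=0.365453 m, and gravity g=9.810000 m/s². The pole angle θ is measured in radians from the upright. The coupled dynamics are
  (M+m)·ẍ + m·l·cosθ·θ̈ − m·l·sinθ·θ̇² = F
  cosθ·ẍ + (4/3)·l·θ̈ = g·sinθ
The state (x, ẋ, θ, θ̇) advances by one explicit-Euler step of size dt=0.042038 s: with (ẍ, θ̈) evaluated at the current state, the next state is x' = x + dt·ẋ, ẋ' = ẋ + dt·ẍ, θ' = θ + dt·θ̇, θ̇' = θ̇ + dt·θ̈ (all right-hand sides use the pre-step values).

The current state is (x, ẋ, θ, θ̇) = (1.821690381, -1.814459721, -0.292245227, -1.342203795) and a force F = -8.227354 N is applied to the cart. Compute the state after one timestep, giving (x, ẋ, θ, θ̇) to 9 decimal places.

(1.745414123, -2.007312882, -0.348668790, -1.207033561)

sinθ=-0.288102978, cosθ=0.957599433
temp = (F + m·l·θ̇²·sinθ)/(M+m) = (-8.227354 + -0.042046987)/1.856932 = -4.453259994
θ̈ = (g·sinθ − cosθ·temp)/(l·(4/3 − m·cos²θ/(M+m))) = 3.215429713
ẍ = temp − m·l·θ̈·cosθ/(M+m) = -4.587591260
Euler: x'=1.821690381+0.042038·-1.814459721=1.745414123, ẋ'=-1.814459721+0.042038·-4.587591260=-2.007312882
       θ'=-0.292245227+0.042038·-1.342203795=-0.348668790, θ̇'=-1.342203795+0.042038·3.215429713=-1.207033561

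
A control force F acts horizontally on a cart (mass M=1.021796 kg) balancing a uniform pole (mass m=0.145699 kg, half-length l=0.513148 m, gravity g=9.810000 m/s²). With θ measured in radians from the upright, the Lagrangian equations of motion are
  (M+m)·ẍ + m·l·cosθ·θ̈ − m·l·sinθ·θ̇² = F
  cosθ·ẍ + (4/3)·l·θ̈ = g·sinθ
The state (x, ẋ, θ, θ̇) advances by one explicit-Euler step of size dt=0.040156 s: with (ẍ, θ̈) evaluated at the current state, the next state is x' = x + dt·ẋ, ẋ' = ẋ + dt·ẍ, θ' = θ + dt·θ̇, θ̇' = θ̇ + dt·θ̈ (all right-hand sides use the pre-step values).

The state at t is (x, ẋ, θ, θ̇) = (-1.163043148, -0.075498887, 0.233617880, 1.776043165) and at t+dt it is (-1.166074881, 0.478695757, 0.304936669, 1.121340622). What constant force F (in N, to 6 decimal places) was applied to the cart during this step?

F = 14.872196 N

ẍ = (ẋ'−ẋ)/dt = (0.478695757−-0.075498887)/0.040156 = 13.801042
θ̈ = (θ̇'−θ̇)/dt = (1.121340622−1.776043165)/0.040156 = -16.303978
sinθ=0.231499, cosθ=0.972835
F = (M+m)·ẍ + m·l·cosθ·θ̈ − m·l·sinθ·θ̇² = 16.112648 + -1.185856 − 0.054595 = 14.872196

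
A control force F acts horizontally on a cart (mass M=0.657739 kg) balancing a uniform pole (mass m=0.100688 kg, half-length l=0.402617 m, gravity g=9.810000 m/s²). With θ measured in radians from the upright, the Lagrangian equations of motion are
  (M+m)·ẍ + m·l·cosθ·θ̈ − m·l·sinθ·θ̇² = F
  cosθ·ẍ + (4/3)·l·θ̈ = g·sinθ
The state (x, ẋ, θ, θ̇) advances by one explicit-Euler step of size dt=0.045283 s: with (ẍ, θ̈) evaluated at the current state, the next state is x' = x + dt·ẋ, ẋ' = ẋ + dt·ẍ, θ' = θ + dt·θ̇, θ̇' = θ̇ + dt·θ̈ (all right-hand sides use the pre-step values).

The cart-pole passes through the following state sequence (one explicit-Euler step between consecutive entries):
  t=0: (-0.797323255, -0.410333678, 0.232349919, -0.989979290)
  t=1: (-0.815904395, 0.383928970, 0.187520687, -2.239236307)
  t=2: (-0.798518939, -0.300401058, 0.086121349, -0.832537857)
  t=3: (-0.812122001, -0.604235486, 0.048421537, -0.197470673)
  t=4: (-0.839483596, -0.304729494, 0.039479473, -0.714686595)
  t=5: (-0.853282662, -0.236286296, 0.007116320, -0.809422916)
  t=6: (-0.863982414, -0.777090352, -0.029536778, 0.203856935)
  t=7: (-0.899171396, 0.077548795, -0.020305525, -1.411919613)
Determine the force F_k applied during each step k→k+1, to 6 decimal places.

step 0→1:
  ẍ = (ẋ'−ẋ)/dt = (0.383928970−-0.410333678)/0.045283 = 17.539974
  θ̈ = (θ̇'−θ̇)/dt = (-2.239236307−-0.989979290)/0.045283 = -27.587771
  sinθ=0.230265, cosθ=0.973128
  F = (M+m)·ẍ + m·l·cosθ·θ̈ − m·l·sinθ·θ̇² = 13.302790 + -1.088319 − 0.009148 = 12.205322
step 1→2:
  ẍ = (ẋ'−ẋ)/dt = (-0.300401058−0.383928970)/0.045283 = -15.112294
  θ̈ = (θ̇'−θ̇)/dt = (-0.832537857−-2.239236307)/0.045283 = 31.064604
  sinθ=0.186424, cosθ=0.982469
  F = (M+m)·ẍ + m·l·cosθ·θ̈ − m·l·sinθ·θ̇² = -11.461572 + 1.237242 − 0.037894 = -10.262224
step 2→3:
  ẍ = (ẋ'−ẋ)/dt = (-0.604235486−-0.300401058)/0.045283 = -6.709680
  θ̈ = (θ̇'−θ̇)/dt = (-0.197470673−-0.832537857)/0.045283 = 14.024406
  sinθ=0.086015, cosθ=0.996294
  F = (M+m)·ẍ + m·l·cosθ·θ̈ − m·l·sinθ·θ̇² = -5.088802 + 0.566424 − 0.002417 = -4.524795
step 3→4:
  ẍ = (ẋ'−ẋ)/dt = (-0.304729494−-0.604235486)/0.045283 = 6.614093
  θ̈ = (θ̇'−θ̇)/dt = (-0.714686595−-0.197470673)/0.045283 = -11.421856
  sinθ=0.048403, cosθ=0.998828
  F = (M+m)·ẍ + m·l·cosθ·θ̈ − m·l·sinθ·θ̇² = 5.016307 + -0.462485 − 0.000077 = 4.553746
step 4→5:
  ẍ = (ẋ'−ẋ)/dt = (-0.236286296−-0.304729494)/0.045283 = 1.511455
  θ̈ = (θ̇'−θ̇)/dt = (-0.809422916−-0.714686595)/0.045283 = -2.092095
  sinθ=0.039469, cosθ=0.999221
  F = (M+m)·ẍ + m·l·cosθ·θ̈ − m·l·sinθ·θ̇² = 1.146328 + -0.084745 − 0.000817 = 1.060766
step 5→6:
  ẍ = (ẋ'−ẋ)/dt = (-0.777090352−-0.236286296)/0.045283 = -11.942761
  θ̈ = (θ̇'−θ̇)/dt = (0.203856935−-0.809422916)/0.045283 = 22.376606
  sinθ=0.007116, cosθ=0.999975
  F = (M+m)·ẍ + m·l·cosθ·θ̈ − m·l·sinθ·θ̇² = -9.057713 + 0.907096 − 0.000189 = -8.150806
step 6→7:
  ẍ = (ẋ'−ẋ)/dt = (0.077548795−-0.777090352)/0.045283 = 18.873289
  θ̈ = (θ̇'−θ̇)/dt = (-1.411919613−0.203856935)/0.045283 = -35.681747
  sinθ=-0.029532, cosθ=0.999564
  F = (M+m)·ẍ + m·l·cosθ·θ̈ − m·l·sinθ·θ̇² = 14.314012 + -1.445861 − -0.000050 = 12.868201

F_0 = 12.205322 N
F_1 = -10.262224 N
F_2 = -4.524795 N
F_3 = 4.553746 N
F_4 = 1.060766 N
F_5 = -8.150806 N
F_6 = 12.868201 N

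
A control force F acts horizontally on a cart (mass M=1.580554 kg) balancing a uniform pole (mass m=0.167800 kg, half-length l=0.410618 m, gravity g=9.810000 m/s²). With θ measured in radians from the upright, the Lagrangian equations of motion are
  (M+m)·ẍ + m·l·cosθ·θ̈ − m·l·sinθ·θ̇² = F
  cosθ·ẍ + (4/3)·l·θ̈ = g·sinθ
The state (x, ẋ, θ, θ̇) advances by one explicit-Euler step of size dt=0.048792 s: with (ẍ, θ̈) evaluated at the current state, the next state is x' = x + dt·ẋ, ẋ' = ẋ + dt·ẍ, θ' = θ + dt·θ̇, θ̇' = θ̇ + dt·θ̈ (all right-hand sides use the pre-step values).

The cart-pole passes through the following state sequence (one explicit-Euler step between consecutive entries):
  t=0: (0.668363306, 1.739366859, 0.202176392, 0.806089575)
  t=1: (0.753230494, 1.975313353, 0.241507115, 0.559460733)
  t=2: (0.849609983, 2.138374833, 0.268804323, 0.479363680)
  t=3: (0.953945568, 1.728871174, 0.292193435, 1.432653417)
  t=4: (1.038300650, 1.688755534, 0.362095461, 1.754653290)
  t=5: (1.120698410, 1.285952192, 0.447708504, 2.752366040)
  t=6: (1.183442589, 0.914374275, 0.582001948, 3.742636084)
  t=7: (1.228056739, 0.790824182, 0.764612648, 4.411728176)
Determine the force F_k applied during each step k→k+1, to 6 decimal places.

step 0→1:
  ẍ = (ẋ'−ẋ)/dt = (1.975313353−1.739366859)/0.048792 = 4.835762
  θ̈ = (θ̇'−θ̇)/dt = (0.559460733−0.806089575)/0.048792 = -5.054698
  sinθ=0.200802, cosθ=0.979632
  F = (M+m)·ẍ + m·l·cosθ·θ̈ − m·l·sinθ·θ̇² = 8.454624 + -0.341184 − 0.008990 = 8.104450
step 1→2:
  ẍ = (ẋ'−ẋ)/dt = (2.138374833−1.975313353)/0.048792 = 3.341972
  θ̈ = (θ̇'−θ̇)/dt = (0.479363680−0.559460733)/0.048792 = -1.641602
  sinθ=0.239166, cosθ=0.970979
  F = (M+m)·ẍ + m·l·cosθ·θ̈ − m·l·sinθ·θ̇² = 5.842949 + -0.109827 − 0.005158 = 5.727965
step 2→3:
  ẍ = (ẋ'−ẋ)/dt = (1.728871174−2.138374833)/0.048792 = -8.392844
  θ̈ = (θ̇'−θ̇)/dt = (1.432653417−0.479363680)/0.048792 = 19.537829
  sinθ=0.265579, cosθ=0.964089
  F = (M+m)·ẍ + m·l·cosθ·θ̈ − m·l·sinθ·θ̇² = -14.673663 + 1.297847 − 0.004205 = -13.380021
step 3→4:
  ẍ = (ẋ'−ẋ)/dt = (1.688755534−1.728871174)/0.048792 = -0.822177
  θ̈ = (θ̇'−θ̇)/dt = (1.754653290−1.432653417)/0.048792 = 6.599440
  sinθ=0.288053, cosθ=0.957614
  F = (M+m)·ẍ + m·l·cosθ·θ̈ − m·l·sinθ·θ̇² = -1.437456 + 0.435439 − 0.040737 = -1.042753
step 4→5:
  ẍ = (ẋ'−ẋ)/dt = (1.285952192−1.688755534)/0.048792 = -8.255520
  θ̈ = (θ̇'−θ̇)/dt = (2.752366040−1.754653290)/0.048792 = 20.448286
  sinθ=0.354235, cosθ=0.935157
  F = (M+m)·ẍ + m·l·cosθ·θ̈ − m·l·sinθ·θ̇² = -14.433572 + 1.317562 − 0.075146 = -13.191155
step 5→6:
  ẍ = (ẋ'−ẋ)/dt = (0.914374275−1.285952192)/0.048792 = -7.615550
  θ̈ = (θ̇'−θ̇)/dt = (3.742636084−2.752366040)/0.048792 = 20.295746
  sinθ=0.432901, cosθ=0.901441
  F = (M+m)·ẍ + m·l·cosθ·θ̈ − m·l·sinθ·θ̇² = -13.314677 + 1.260586 − 0.225960 = -12.280051
step 6→7:
  ẍ = (ẋ'−ẋ)/dt = (0.790824182−0.914374275)/0.048792 = -2.532179
  θ̈ = (θ̇'−θ̇)/dt = (4.411728176−3.742636084)/0.048792 = 13.713152
  sinθ=0.549697, cosθ=0.835364
  F = (M+m)·ẍ + m·l·cosθ·θ̈ − m·l·sinθ·θ̇² = -4.427146 + 0.789301 − 0.530529 = -4.168373

F_0 = 8.104450 N
F_1 = 5.727965 N
F_2 = -13.380021 N
F_3 = -1.042753 N
F_4 = -13.191155 N
F_5 = -12.280051 N
F_6 = -4.168373 N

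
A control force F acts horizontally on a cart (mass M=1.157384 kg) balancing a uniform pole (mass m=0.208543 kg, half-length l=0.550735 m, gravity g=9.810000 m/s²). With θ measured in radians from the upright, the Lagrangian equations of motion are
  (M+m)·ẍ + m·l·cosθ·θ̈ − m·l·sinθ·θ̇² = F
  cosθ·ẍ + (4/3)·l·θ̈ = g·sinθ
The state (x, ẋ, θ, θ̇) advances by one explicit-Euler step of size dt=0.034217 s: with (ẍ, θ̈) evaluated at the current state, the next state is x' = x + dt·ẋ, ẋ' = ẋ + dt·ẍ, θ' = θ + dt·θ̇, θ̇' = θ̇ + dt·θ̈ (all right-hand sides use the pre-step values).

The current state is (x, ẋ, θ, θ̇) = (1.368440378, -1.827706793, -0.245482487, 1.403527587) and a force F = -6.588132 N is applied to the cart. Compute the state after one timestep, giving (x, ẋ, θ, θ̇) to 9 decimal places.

(1.305901735, -2.004059343, -0.197457984, 1.525396325)

sinθ=-0.243024375, cosθ=0.970020182
temp = (F + m·l·θ̇²·sinθ)/(M+m) = (-6.588132 + -0.054983203)/1.365927 = -4.863448195
θ̈ = (g·sinθ − cosθ·temp)/(l·(4/3 − m·cos²θ/(M+m))) = 3.561642987
ẍ = temp − m·l·θ̈·cosθ/(M+m) = -5.153945401
Euler: x'=1.368440378+0.034217·-1.827706793=1.305901735, ẋ'=-1.827706793+0.034217·-5.153945401=-2.004059343
       θ'=-0.245482487+0.034217·1.403527587=-0.197457984, θ̇'=1.403527587+0.034217·3.561642987=1.525396325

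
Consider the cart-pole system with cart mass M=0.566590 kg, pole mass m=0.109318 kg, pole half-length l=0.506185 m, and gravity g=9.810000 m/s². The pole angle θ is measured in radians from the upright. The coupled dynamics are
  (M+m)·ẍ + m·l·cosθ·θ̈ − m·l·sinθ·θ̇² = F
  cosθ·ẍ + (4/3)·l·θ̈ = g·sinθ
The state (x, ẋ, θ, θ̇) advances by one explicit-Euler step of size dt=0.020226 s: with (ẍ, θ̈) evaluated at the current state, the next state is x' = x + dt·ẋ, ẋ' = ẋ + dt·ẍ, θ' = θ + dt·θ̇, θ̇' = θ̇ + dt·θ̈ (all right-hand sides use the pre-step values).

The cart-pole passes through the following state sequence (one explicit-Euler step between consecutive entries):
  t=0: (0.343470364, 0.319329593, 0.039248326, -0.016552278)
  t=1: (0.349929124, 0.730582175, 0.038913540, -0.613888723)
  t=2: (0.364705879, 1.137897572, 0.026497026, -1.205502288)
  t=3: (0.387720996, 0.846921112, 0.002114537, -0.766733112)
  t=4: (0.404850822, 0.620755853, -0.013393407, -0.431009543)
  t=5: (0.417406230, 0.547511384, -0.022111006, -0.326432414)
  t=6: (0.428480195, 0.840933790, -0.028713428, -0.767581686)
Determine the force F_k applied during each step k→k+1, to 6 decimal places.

F_0 = 12.110188 N
F_1 = 11.993429 N
F_2 = -8.525936 N
F_3 = -6.639525 N
F_4 = -2.161449 N
F_5 = 8.599036 N

step 0→1:
  ẍ = (ẋ'−ẋ)/dt = (0.730582175−0.319329593)/0.020226 = 20.332868
  θ̈ = (θ̇'−θ̇)/dt = (-0.613888723−-0.016552278)/0.020226 = -29.533098
  sinθ=0.039238, cosθ=0.999230
  F = (M+m)·ẍ + m·l·cosθ·θ̈ − m·l·sinθ·θ̇² = 13.743148 + -1.632959 − 0.000001 = 12.110188
step 1→2:
  ẍ = (ẋ'−ẋ)/dt = (1.137897572−0.730582175)/0.020226 = 20.138208
  θ̈ = (θ̇'−θ̇)/dt = (-1.205502288−-0.613888723)/0.020226 = -29.250152
  sinθ=0.038904, cosθ=0.999243
  F = (M+m)·ẍ + m·l·cosθ·θ̈ − m·l·sinθ·θ̇² = 13.611576 + -1.617336 − 0.000811 = 11.993429
step 2→3:
  ẍ = (ẋ'−ẋ)/dt = (0.846921112−1.137897572)/0.020226 = -14.386258
  θ̈ = (θ̇'−θ̇)/dt = (-0.766733112−-1.205502288)/0.020226 = 21.693324
  sinθ=0.026494, cosθ=0.999649
  F = (M+m)·ẍ + m·l·cosθ·θ̈ − m·l·sinθ·θ̇² = -9.723787 + 1.199982 − 0.002131 = -8.525936
step 3→4:
  ẍ = (ẋ'−ẋ)/dt = (0.620755853−0.846921112)/0.020226 = -11.181907
  θ̈ = (θ̇'−θ̇)/dt = (-0.431009543−-0.766733112)/0.020226 = 16.598614
  sinθ=0.002115, cosθ=0.999998
  F = (M+m)·ẍ + m·l·cosθ·θ̈ − m·l·sinθ·θ̇² = -7.557941 + 0.918484 − 0.000069 = -6.639525
step 4→5:
  ẍ = (ẋ'−ẋ)/dt = (0.547511384−0.620755853)/0.020226 = -3.621303
  θ̈ = (θ̇'−θ̇)/dt = (-0.326432414−-0.431009543)/0.020226 = 5.170431
  sinθ=-0.013393, cosθ=0.999910
  F = (M+m)·ẍ + m·l·cosθ·θ̈ − m·l·sinθ·θ̇² = -2.447667 + 0.286081 − -0.000138 = -2.161449
step 5→6:
  ẍ = (ẋ'−ẋ)/dt = (0.840933790−0.547511384)/0.020226 = 14.507189
  θ̈ = (θ̇'−θ̇)/dt = (-0.767581686−-0.326432414)/0.020226 = -21.810999
  sinθ=-0.022109, cosθ=0.999756
  F = (M+m)·ẍ + m·l·cosθ·θ̈ − m·l·sinθ·θ̇² = 9.805525 + -1.206620 − -0.000130 = 8.599036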